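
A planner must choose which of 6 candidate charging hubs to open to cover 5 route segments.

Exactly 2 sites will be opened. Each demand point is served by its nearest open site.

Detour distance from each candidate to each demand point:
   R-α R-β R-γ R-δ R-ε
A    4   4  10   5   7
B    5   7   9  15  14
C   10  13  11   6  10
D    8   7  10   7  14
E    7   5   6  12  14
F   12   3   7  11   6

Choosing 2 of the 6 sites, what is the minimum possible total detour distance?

Open {A, F}.
  R-α→A 4, R-β→F 3, R-γ→F 7, R-δ→A 5, R-ε→F 6  ⇒ total 25.
Compare {A, E}: total 26.
Compare {A, B}: total 29.
No size-2 selection does better; minimum is 25.

25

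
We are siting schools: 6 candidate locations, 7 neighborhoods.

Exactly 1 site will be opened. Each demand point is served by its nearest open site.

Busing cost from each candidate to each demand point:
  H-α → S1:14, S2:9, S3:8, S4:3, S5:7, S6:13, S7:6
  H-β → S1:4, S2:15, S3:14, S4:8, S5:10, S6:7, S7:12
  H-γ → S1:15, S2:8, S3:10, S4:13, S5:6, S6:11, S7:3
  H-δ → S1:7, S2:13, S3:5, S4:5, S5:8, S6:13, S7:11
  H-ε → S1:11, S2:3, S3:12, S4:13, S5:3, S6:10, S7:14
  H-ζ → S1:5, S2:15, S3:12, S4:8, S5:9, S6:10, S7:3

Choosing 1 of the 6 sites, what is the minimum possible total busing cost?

60

Open {H-α}.
  S1→H-α 14, S2→H-α 9, S3→H-α 8, S4→H-α 3, S5→H-α 7, S6→H-α 13, S7→H-α 6  ⇒ total 60.
Compare {H-δ}: total 62.
Compare {H-ζ}: total 62.
No size-1 selection does better; minimum is 60.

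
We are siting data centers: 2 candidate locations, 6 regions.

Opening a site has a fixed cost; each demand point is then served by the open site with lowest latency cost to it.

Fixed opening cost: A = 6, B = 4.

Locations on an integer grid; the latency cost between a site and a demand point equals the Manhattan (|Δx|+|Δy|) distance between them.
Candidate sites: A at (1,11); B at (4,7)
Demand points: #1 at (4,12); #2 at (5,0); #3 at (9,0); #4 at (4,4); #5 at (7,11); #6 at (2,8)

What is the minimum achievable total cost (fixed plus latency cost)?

42

Open {B}: assign each demand point to its cheapest open site.
  #1→B 5, #2→B 8, #3→B 12, #4→B 3, #5→B 7, #6→B 3
  latency cost 38, fixed 4 → total 42.
Compare {A, B}: latency cost 36 + fixed 10 = 46.
Compare {A}: latency cost 58 + fixed 6 = 64.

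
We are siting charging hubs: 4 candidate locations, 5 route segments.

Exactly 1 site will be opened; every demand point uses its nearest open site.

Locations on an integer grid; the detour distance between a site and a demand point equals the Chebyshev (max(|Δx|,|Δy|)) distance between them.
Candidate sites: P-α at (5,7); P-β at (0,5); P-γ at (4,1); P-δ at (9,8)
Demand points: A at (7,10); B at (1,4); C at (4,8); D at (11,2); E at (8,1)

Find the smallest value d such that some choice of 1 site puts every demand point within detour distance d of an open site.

6

Open {P-α}.
  Farthest demand point is D at detour distance 6 (to P-α); all others are ≤ 6.
With {P-δ} the worst case is 8.
With {P-γ} the worst case is 9.
No size-1 selection achieves below 6.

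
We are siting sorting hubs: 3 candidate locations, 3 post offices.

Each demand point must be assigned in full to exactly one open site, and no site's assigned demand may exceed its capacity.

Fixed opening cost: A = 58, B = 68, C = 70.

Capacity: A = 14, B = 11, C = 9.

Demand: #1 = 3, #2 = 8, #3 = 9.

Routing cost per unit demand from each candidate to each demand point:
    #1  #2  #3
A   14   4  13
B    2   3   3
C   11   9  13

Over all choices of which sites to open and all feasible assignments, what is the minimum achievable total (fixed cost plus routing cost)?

227

Open {A, B}; cheapest assignment that respects the capacities:
  A (cap 14, load 11): #1, #2 — cost 3×14 + 8×4 = 74
  B (cap 11, load 9): #3 — cost 9×3 = 27
  Shipping 101, fixed 126 → total 227.
  Any other capacity-feasible assignment to {A, B} ships for at least 101.
Compare {B, C}: its best feasible assignment gives total 285.
Compare {A, B, C}: its best feasible assignment gives total 288.
Every other set of open sites that can feasibly serve all demand totals ≥ 285 even under its best assignment. Minimum: 227.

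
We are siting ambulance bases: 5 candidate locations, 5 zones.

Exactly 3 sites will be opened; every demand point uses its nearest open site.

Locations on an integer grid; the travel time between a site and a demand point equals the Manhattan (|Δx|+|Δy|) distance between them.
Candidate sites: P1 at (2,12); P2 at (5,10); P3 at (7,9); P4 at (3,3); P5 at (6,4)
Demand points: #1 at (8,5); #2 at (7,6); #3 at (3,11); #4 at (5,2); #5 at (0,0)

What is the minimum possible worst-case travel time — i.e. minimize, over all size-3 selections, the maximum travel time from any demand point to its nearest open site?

Open {P1, P3, P4}.
  Farthest demand point is #5 at travel time 6 (to P4); all others are ≤ 6.
With {P1, P4, P5} the worst case is 6.
With {P2, P3, P4} the worst case is 6.
No size-3 selection achieves below 6.

6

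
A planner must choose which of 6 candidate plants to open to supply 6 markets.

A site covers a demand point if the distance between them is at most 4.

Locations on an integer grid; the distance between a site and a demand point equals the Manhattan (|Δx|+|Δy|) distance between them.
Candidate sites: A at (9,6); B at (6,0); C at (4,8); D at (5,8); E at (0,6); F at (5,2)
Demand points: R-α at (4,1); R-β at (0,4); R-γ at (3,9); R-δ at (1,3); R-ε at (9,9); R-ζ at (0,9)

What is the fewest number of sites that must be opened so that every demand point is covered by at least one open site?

4

Coverage sets (demand points within 4 of each site):
  A: {R-ε}
  B: {R-α}
  C: {R-γ}
  D: {R-γ}
  E: {R-β, R-δ, R-ζ}
  F: {R-α}
No 3 sites suffice: every size-3 union leaves at least one demand point uncovered.
But {A, B, C, E} covers everything, so the minimum is 4.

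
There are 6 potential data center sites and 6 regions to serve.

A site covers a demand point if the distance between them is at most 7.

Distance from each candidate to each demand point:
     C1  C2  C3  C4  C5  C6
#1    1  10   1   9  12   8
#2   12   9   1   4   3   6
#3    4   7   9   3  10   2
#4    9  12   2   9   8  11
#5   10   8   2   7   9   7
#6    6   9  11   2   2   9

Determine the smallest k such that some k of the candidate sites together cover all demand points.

Coverage sets (demand points within 7 of each site):
  #1: {C1, C3}
  #2: {C3, C4, C5, C6}
  #3: {C1, C2, C4, C6}
  #4: {C3}
  #5: {C3, C4, C6}
  #6: {C1, C4, C5}
No single site covers all 6 demand points.
But {#2, #3} covers everything, so the minimum is 2.

2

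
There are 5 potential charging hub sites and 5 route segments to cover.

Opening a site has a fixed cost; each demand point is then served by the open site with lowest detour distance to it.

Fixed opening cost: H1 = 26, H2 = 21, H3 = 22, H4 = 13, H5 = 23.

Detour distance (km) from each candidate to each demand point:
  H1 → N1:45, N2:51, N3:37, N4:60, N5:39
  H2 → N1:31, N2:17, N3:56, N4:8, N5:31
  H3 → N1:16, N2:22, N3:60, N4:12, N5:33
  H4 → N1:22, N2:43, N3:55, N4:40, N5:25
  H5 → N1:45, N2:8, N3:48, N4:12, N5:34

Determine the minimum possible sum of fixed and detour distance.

Open {H4, H5}: assign each demand point to its cheapest open site.
  N1→H4 22, N2→H5 8, N3→H5 48, N4→H5 12, N5→H4 25
  detour distance 115, fixed 36 → total 151.
Compare {H2, H4}: detour distance 127 + fixed 34 = 161.
Compare {H3, H5}: detour distance 117 + fixed 45 = 162.
Compare {H2}: detour distance 143 + fixed 21 = 164.
All other subsets cost ≥ 161. Minimum total cost: 151.

151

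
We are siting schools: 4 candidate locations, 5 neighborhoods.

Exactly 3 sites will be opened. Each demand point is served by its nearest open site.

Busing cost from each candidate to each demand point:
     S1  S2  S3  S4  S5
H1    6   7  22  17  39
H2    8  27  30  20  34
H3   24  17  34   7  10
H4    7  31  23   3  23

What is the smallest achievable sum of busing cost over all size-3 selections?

48

Open {H1, H3, H4}.
  S1→H1 6, S2→H1 7, S3→H1 22, S4→H4 3, S5→H3 10  ⇒ total 48.
Compare {H1, H2, H3}: total 52.
Compare {H2, H3, H4}: total 60.
No size-3 selection does better; minimum is 48.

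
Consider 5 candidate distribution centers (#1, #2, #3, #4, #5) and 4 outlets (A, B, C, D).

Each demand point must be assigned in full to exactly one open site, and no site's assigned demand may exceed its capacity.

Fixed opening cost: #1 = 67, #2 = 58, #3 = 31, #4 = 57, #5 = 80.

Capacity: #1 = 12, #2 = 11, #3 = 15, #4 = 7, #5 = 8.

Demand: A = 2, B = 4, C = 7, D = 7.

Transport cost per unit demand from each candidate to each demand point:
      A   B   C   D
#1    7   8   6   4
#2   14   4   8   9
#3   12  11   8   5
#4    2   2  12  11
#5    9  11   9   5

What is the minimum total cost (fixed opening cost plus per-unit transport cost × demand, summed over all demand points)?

191

Open {#3, #4}; cheapest assignment that respects the capacities:
  #3 (cap 15, load 14): C, D — cost 7×8 + 7×5 = 91
  #4 (cap 7, load 6): A, B — cost 2×2 + 4×2 = 12
  Shipping 103, fixed 88 → total 191.
  Any other capacity-feasible assignment to {#3, #4} ships for at least 103.
Compare {#2, #3}: its best feasible assignment gives total 220.
Compare {#1, #3}: its best feasible assignment gives total 231.
Every other set of open sites that can feasibly serve all demand totals ≥ 220 even under its best assignment. Minimum: 191.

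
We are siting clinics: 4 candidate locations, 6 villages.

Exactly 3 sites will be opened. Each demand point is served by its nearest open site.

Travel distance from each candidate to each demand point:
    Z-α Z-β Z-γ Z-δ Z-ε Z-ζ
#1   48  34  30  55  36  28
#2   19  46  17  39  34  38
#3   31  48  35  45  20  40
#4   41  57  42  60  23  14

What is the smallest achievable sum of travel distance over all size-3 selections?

Open {#1, #2, #4}.
  Z-α→#2 19, Z-β→#1 34, Z-γ→#2 17, Z-δ→#2 39, Z-ε→#4 23, Z-ζ→#4 14  ⇒ total 146.
Compare {#2, #3, #4}: total 155.
Compare {#1, #2, #3}: total 157.
No size-3 selection does better; minimum is 146.

146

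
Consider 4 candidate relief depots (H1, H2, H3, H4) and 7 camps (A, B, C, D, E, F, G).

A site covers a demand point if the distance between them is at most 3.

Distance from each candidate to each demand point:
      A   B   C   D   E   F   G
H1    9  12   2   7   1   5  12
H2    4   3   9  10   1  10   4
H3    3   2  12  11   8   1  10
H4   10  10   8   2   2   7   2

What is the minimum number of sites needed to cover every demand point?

Coverage sets (demand points within 3 of each site):
  H1: {C, E}
  H2: {B, E}
  H3: {A, B, F}
  H4: {D, E, G}
No 2 sites suffice: every size-2 union leaves at least one demand point uncovered.
But {H1, H3, H4} covers everything, so the minimum is 3.

3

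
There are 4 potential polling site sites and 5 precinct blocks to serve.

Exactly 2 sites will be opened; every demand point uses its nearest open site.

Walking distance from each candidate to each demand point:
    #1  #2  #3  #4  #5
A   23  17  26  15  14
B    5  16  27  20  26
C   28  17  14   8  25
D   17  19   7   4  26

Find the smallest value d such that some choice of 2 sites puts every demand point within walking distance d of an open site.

17

Open {A, D}.
  Farthest demand point is #1 at walking distance 17 (to D); all others are ≤ 17.
With {A, C} the worst case is 23.
With {B, C} the worst case is 25.
No size-2 selection achieves below 17.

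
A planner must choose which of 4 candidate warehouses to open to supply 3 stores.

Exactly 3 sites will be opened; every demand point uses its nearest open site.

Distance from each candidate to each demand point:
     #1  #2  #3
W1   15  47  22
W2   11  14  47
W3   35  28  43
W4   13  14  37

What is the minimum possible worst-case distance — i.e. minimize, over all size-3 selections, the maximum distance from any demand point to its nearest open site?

22

Open {W1, W2, W3}.
  Farthest demand point is #3 at distance 22 (to W1); all others are ≤ 22.
With {W1, W2, W4} the worst case is 22.
With {W1, W3, W4} the worst case is 22.
No size-3 selection achieves below 22.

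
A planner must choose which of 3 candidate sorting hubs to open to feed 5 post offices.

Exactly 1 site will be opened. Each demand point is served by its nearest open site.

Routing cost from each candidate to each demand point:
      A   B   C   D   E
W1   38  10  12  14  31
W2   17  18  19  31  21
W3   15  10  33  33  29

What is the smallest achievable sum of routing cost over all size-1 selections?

105

Open {W1}.
  A→W1 38, B→W1 10, C→W1 12, D→W1 14, E→W1 31  ⇒ total 105.
Compare {W2}: total 106.
Compare {W3}: total 120.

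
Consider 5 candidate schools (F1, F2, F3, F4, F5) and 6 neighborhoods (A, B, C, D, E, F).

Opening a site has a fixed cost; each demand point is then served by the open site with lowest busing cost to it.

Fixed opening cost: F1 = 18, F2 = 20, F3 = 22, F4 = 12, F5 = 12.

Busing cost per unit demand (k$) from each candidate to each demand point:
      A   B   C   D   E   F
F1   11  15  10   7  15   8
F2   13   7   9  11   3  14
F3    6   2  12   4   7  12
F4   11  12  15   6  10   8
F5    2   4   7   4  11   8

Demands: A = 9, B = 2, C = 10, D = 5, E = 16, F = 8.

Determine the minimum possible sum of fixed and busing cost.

260

Open {F2, F5}: assign each demand point to its cheapest open site.
  A→F5 9×2=18, B→F5 2×4=8, C→F5 10×7=70, D→F5 5×4=20, E→F2 16×3=48, F→F5 8×8=64
  busing cost 228, fixed 32 → total 260.
Compare {F2, F4, F5}: busing cost 228 + fixed 44 = 272.
Compare {F1, F2, F5}: busing cost 228 + fixed 50 = 278.
Compare {F2, F3, F5}: busing cost 224 + fixed 54 = 278.
All other subsets cost ≥ 272. Minimum total cost: 260.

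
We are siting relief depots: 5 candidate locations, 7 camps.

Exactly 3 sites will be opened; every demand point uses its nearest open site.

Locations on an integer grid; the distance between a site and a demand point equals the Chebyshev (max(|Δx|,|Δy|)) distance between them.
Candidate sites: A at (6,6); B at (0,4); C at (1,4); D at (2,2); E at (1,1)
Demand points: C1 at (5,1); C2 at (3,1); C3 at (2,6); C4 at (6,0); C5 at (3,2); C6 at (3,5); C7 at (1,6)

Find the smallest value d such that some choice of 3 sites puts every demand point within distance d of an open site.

Open {A, B, D}.
  Farthest demand point is C4 at distance 4 (to D); all others are ≤ 4.
With {A, C, D} the worst case is 4.
With {A, D, E} the worst case is 4.
No size-3 selection achieves below 4.

4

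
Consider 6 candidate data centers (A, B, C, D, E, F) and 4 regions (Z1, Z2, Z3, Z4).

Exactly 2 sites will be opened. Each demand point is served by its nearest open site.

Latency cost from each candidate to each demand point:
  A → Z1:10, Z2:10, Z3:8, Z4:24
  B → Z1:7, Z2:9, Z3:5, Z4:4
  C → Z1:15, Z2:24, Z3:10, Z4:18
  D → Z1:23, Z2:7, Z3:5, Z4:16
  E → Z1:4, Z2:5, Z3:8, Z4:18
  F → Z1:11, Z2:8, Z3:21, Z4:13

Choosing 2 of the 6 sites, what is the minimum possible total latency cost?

Open {B, E}.
  Z1→E 4, Z2→E 5, Z3→B 5, Z4→B 4  ⇒ total 18.
Compare {B, D}: total 23.
Compare {B, F}: total 24.
No size-2 selection does better; minimum is 18.

18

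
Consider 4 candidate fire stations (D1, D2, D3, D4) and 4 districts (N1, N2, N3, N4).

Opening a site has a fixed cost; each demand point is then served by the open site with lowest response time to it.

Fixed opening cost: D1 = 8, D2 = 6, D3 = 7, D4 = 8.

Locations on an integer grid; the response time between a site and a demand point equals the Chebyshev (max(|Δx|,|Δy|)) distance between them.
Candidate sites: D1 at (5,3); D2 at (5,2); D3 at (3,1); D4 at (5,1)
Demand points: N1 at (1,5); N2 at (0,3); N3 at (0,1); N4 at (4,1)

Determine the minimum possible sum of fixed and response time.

Open {D3}: assign each demand point to its cheapest open site.
  N1→D3 4, N2→D3 3, N3→D3 3, N4→D3 1
  response time 11, fixed 7 → total 18.
Compare {D2}: response time 15 + fixed 6 = 21.
Compare {D4}: response time 15 + fixed 8 = 23.
Compare {D1}: response time 16 + fixed 8 = 24.
All other subsets cost ≥ 21. Minimum total cost: 18.

18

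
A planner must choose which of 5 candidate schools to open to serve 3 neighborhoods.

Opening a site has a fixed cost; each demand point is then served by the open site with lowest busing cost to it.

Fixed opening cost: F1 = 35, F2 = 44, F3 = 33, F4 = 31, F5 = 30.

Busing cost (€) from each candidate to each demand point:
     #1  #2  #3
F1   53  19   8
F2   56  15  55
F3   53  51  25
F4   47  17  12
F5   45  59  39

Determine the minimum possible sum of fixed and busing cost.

Open {F4}: assign each demand point to its cheapest open site.
  #1→F4 47, #2→F4 17, #3→F4 12
  busing cost 76, fixed 31 → total 107.
Compare {F1}: busing cost 80 + fixed 35 = 115.
Compare {F4, F5}: busing cost 74 + fixed 61 = 135.
Compare {F1, F5}: busing cost 72 + fixed 65 = 137.
All other subsets cost ≥ 115. Minimum total cost: 107.

107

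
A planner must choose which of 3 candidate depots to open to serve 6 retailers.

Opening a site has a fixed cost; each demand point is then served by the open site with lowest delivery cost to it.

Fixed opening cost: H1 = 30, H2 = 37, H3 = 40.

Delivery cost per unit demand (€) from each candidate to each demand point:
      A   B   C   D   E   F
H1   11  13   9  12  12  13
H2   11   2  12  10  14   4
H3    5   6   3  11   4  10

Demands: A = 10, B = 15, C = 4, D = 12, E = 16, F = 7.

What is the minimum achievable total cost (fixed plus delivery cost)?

Open {H2, H3}: assign each demand point to its cheapest open site.
  A→H3 10×5=50, B→H2 15×2=30, C→H3 4×3=12, D→H2 12×10=120, E→H3 16×4=64, F→H2 7×4=28
  delivery cost 304, fixed 77 → total 381.
Compare {H1, H2, H3}: delivery cost 304 + fixed 107 = 411.
Compare {H3}: delivery cost 418 + fixed 40 = 458.
Compare {H1, H3}: delivery cost 418 + fixed 70 = 488.
All other subsets cost ≥ 411. Minimum total cost: 381.

381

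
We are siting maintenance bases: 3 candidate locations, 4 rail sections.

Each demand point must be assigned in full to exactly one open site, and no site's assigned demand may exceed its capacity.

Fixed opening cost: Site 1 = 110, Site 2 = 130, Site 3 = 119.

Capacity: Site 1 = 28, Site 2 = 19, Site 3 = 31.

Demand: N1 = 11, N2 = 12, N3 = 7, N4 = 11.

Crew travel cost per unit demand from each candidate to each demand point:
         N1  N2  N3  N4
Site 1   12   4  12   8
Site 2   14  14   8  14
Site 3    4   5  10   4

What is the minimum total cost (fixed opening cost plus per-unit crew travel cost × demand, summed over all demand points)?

435

Open {Site 1, Site 3}; cheapest assignment that respects the capacities:
  Site 1 (cap 28, load 12): N2 — cost 12×4 = 48
  Site 3 (cap 31, load 29): N1, N3, N4 — cost 11×4 + 7×10 + 11×4 = 158
  Shipping 206, fixed 229 → total 435.
  Any other capacity-feasible assignment to {Site 1, Site 3} ships for at least 206.
Compare {Site 1, Site 2, Site 3}: its best feasible assignment gives total 551.
Compare {Site 2, Site 3}: its best feasible assignment gives total 561.
Every other set of open sites that can feasibly serve all demand totals ≥ 551 even under its best assignment. Minimum: 435.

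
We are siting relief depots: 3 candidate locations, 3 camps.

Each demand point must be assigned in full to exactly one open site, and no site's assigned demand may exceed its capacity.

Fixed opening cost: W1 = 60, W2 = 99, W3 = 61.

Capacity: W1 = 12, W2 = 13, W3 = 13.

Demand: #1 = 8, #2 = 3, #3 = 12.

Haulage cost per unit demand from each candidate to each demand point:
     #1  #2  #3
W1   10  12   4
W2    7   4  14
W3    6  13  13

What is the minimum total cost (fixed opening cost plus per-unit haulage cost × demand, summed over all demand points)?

Open {W1, W3}; cheapest assignment that respects the capacities:
  W1 (cap 12, load 12): #3 — cost 12×4 = 48
  W3 (cap 13, load 11): #1, #2 — cost 8×6 + 3×13 = 87
  Shipping 135, fixed 121 → total 256.
  Any other capacity-feasible assignment to {W1, W3} ships for at least 135.
Compare {W1, W2}: its best feasible assignment gives total 275.
Compare {W1, W2, W3}: its best feasible assignment gives total 328.
Every other set of open sites that can feasibly serve all demand totals ≥ 275 even under its best assignment. Minimum: 256.

256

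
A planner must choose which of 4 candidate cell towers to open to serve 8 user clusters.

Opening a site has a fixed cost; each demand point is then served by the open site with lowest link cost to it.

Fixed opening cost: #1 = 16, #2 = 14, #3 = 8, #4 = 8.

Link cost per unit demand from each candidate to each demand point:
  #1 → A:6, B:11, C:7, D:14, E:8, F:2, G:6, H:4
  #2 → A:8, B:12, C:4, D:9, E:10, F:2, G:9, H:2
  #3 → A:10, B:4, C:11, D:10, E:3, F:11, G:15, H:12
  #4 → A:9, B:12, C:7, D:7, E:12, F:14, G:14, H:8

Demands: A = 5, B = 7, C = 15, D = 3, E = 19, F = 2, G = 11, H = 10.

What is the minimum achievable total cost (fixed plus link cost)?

330

Open {#1, #2, #3}: assign each demand point to its cheapest open site.
  A→#1 5×6=30, B→#3 7×4=28, C→#2 15×4=60, D→#2 3×9=27, E→#3 19×3=57, F→#1 2×2=4, G→#1 11×6=66, H→#2 10×2=20
  link cost 292, fixed 38 → total 330.
Compare {#1, #2, #3, #4}: link cost 286 + fixed 46 = 332.
Compare {#2, #3}: link cost 335 + fixed 22 = 357.
Compare {#2, #3, #4}: link cost 329 + fixed 30 = 359.
All other subsets cost ≥ 332. Minimum total cost: 330.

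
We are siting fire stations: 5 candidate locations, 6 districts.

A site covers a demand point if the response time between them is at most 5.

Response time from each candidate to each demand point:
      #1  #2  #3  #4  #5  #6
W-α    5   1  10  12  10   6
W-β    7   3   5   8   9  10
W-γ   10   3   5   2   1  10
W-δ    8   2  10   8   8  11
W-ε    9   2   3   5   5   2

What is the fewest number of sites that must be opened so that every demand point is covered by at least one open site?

Coverage sets (demand points within 5 of each site):
  W-α: {#1, #2}
  W-β: {#2, #3}
  W-γ: {#2, #3, #4, #5}
  W-δ: {#2}
  W-ε: {#2, #3, #4, #5, #6}
No single site covers all 6 demand points.
But {W-α, W-ε} covers everything, so the minimum is 2.

2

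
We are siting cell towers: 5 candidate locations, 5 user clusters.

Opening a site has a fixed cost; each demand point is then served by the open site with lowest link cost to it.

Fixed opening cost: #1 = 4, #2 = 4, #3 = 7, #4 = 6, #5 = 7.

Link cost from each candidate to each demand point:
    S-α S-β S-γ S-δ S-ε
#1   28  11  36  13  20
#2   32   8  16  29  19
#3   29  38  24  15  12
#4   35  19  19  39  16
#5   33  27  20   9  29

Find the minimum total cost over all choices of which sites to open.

Open {#2, #3}: assign each demand point to its cheapest open site.
  S-α→#3 29, S-β→#2 8, S-γ→#2 16, S-δ→#3 15, S-ε→#3 12
  link cost 80, fixed 11 → total 91.
Compare {#1, #2}: link cost 84 + fixed 8 = 92.
Compare {#1, #2, #3}: link cost 77 + fixed 15 = 92.
Compare {#2, #3, #5}: link cost 74 + fixed 18 = 92.
All other subsets cost ≥ 92. Minimum total cost: 91.

91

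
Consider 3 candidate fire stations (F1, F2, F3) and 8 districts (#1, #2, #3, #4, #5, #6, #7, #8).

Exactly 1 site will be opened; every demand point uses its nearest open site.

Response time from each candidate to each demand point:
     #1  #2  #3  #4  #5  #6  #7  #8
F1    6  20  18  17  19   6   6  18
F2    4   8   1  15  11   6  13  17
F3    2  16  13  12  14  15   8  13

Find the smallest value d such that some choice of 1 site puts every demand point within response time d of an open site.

16

Open {F3}.
  Farthest demand point is #2 at response time 16 (to F3); all others are ≤ 16.
With {F2} the worst case is 17.
With {F1} the worst case is 20.
No size-1 selection achieves below 16.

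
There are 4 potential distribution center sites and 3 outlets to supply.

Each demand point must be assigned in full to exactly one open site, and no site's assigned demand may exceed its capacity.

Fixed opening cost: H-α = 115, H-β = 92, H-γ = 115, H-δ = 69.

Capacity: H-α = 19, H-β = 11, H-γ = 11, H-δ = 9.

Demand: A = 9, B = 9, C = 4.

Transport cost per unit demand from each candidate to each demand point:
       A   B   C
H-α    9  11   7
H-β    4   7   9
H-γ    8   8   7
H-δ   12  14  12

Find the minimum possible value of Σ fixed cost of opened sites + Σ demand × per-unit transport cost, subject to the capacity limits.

370

Open {H-α, H-β}; cheapest assignment that respects the capacities:
  H-α (cap 19, load 13): B, C — cost 9×11 + 4×7 = 127
  H-β (cap 11, load 9): A — cost 9×4 = 36
  Shipping 163, fixed 207 → total 370.
  Any other capacity-feasible assignment to {H-α, H-β} ships for at least 163.
Compare {H-α, H-γ}: its best feasible assignment gives total 411.
Compare {H-α, H-δ}: its best feasible assignment gives total 412.
Every other set of open sites that can feasibly serve all demand totals ≥ 411 even under its best assignment. Minimum: 370.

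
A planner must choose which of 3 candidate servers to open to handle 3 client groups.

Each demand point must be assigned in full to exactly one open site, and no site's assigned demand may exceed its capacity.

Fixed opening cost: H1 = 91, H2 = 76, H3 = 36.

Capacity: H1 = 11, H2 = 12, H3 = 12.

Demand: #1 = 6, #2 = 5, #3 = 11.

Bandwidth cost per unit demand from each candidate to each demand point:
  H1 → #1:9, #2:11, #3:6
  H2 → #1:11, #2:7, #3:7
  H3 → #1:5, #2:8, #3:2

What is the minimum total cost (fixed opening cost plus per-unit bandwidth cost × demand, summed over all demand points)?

Open {H2, H3}; cheapest assignment that respects the capacities:
  H2 (cap 12, load 11): #1, #2 — cost 6×11 + 5×7 = 101
  H3 (cap 12, load 11): #3 — cost 11×2 = 22
  Shipping 123, fixed 112 → total 235.
  Any other capacity-feasible assignment to {H2, H3} ships for at least 123.
Compare {H1, H3}: its best feasible assignment gives total 258.
Compare {H1, H2, H3}: its best feasible assignment gives total 314.
Every other set of open sites that can feasibly serve all demand totals ≥ 258 even under its best assignment. Minimum: 235.

235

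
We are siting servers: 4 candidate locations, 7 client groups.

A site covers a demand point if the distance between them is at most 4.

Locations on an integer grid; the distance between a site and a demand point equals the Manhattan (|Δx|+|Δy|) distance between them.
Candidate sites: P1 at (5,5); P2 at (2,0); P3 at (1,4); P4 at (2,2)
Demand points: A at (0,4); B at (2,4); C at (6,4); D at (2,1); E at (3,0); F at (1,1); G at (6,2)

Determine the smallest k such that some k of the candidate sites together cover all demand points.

Coverage sets (demand points within 4 of each site):
  P1: {B, C, G}
  P2: {B, D, E, F}
  P3: {A, B, D, F}
  P4: {A, B, D, E, F, G}
No single site covers all 7 demand points.
But {P1, P4} covers everything, so the minimum is 2.

2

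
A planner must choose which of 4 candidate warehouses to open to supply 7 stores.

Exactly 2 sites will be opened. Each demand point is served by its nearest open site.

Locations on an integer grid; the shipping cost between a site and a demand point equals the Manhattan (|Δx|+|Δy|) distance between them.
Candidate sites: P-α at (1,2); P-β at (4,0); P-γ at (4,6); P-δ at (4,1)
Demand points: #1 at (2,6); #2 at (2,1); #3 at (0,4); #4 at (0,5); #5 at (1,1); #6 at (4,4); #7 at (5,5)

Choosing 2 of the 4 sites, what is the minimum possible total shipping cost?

Open {P-α, P-γ}.
  #1→P-γ 2, #2→P-α 2, #3→P-α 3, #4→P-α 4, #5→P-α 1, #6→P-γ 2, #7→P-γ 2  ⇒ total 16.
Compare {P-γ, P-δ}: total 22.
Compare {P-α, P-δ}: total 23.
No size-2 selection does better; minimum is 16.

16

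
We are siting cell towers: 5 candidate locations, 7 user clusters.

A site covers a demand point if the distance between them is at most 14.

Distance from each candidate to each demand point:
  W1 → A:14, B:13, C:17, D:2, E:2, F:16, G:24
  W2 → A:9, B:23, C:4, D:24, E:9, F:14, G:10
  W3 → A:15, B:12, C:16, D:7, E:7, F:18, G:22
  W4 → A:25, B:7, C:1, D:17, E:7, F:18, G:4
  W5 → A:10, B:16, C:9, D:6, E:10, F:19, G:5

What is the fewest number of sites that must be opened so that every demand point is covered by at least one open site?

Coverage sets (demand points within 14 of each site):
  W1: {A, B, D, E}
  W2: {A, C, E, F, G}
  W3: {B, D, E}
  W4: {B, C, E, G}
  W5: {A, C, D, E, G}
No single site covers all 7 demand points.
But {W1, W2} covers everything, so the minimum is 2.

2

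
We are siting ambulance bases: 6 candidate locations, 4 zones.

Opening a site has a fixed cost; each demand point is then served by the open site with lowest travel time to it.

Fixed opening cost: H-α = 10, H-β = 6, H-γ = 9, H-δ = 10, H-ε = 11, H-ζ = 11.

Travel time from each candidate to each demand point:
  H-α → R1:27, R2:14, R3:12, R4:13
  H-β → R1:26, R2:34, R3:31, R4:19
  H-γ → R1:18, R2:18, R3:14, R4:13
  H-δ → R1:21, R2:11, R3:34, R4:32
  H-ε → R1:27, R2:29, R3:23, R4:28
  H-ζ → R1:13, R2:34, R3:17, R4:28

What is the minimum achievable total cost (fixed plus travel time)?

72

Open {H-γ}: assign each demand point to its cheapest open site.
  R1→H-γ 18, R2→H-γ 18, R3→H-γ 14, R4→H-γ 13
  travel time 63, fixed 9 → total 72.
Compare {H-α, H-ζ}: travel time 52 + fixed 21 = 73.
Compare {H-γ, H-δ}: travel time 56 + fixed 19 = 75.
Compare {H-α}: travel time 66 + fixed 10 = 76.
All other subsets cost ≥ 73. Minimum total cost: 72.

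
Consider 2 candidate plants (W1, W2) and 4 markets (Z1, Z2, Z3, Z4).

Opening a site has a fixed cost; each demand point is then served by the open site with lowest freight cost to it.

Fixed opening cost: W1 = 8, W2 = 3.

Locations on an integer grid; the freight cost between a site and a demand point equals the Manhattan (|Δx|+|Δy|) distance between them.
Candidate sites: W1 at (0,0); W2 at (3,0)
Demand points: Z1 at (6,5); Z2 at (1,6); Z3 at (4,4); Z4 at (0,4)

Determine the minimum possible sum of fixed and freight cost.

Open {W2}: assign each demand point to its cheapest open site.
  Z1→W2 8, Z2→W2 8, Z3→W2 5, Z4→W2 7
  freight cost 28, fixed 3 → total 31.
Compare {W1, W2}: freight cost 24 + fixed 11 = 35.
Compare {W1}: freight cost 30 + fixed 8 = 38.

31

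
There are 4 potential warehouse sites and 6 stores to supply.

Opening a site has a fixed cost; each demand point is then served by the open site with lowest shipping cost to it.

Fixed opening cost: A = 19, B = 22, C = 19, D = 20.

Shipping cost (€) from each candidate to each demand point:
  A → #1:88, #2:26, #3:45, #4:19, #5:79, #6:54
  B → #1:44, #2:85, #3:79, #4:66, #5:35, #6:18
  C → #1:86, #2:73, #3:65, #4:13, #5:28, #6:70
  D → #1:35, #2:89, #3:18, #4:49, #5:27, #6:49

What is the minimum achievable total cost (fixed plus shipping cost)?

Open {A, B, D}: assign each demand point to its cheapest open site.
  #1→D 35, #2→A 26, #3→D 18, #4→A 19, #5→D 27, #6→B 18
  shipping cost 143, fixed 61 → total 204.
Compare {A, D}: shipping cost 174 + fixed 39 = 213.
Compare {A, B, C, D}: shipping cost 137 + fixed 80 = 217.
Compare {A, C, D}: shipping cost 168 + fixed 58 = 226.
All other subsets cost ≥ 213. Minimum total cost: 204.

204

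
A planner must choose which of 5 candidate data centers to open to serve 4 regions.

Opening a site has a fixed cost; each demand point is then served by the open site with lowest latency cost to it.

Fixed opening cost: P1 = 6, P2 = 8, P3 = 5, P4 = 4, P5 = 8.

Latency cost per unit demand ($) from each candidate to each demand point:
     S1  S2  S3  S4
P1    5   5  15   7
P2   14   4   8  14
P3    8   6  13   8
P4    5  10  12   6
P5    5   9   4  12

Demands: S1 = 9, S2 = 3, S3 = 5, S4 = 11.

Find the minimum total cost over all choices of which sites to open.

Open {P2, P4, P5}: assign each demand point to its cheapest open site.
  S1→P4 9×5=45, S2→P2 3×4=12, S3→P5 5×4=20, S4→P4 11×6=66
  latency cost 143, fixed 20 → total 163.
Compare {P1, P4, P5}: latency cost 146 + fixed 18 = 164.
Compare {P3, P4, P5}: latency cost 149 + fixed 17 = 166.
Compare {P2, P3, P4, P5}: latency cost 143 + fixed 25 = 168.
All other subsets cost ≥ 164. Minimum total cost: 163.

163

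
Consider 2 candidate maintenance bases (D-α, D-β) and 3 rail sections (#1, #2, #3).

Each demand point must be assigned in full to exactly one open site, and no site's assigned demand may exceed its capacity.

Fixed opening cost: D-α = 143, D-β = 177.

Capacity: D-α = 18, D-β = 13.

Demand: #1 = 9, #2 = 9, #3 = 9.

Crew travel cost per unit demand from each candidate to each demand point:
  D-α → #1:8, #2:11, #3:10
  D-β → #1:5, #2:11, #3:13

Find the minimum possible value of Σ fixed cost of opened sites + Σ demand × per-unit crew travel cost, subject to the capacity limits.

554

Open {D-α, D-β}; cheapest assignment that respects the capacities:
  D-α (cap 18, load 18): #2, #3 — cost 9×11 + 9×10 = 189
  D-β (cap 13, load 9): #1 — cost 9×5 = 45
  Shipping 234, fixed 320 → total 554.
  Any other capacity-feasible assignment to {D-α, D-β} ships for at least 234.
Total demand is 27 and no other set of sites has combined capacity ≥ 27, so {D-α, D-β} is the only feasible choice of open sites. Minimum: 554.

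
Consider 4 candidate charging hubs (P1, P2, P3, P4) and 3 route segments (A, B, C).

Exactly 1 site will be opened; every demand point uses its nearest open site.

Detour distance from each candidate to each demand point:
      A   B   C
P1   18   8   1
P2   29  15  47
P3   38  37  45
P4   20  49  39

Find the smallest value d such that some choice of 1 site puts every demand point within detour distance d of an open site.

18

Open {P1}.
  Farthest demand point is A at detour distance 18 (to P1); all others are ≤ 18.
With {P3} the worst case is 45.
With {P2} the worst case is 47.
No size-1 selection achieves below 18.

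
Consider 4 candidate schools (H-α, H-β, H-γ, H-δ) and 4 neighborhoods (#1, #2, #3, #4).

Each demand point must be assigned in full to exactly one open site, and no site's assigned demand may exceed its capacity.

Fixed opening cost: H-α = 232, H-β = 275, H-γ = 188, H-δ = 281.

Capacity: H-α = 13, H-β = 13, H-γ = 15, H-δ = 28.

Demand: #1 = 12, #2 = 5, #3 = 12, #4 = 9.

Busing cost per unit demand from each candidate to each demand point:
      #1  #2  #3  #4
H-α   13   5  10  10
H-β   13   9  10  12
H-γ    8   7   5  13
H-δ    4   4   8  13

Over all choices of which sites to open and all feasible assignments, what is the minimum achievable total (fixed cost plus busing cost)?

Open {H-γ, H-δ}; cheapest assignment that respects the capacities:
  H-γ (cap 15, load 12): #3 — cost 12×5 = 60
  H-δ (cap 28, load 26): #1, #2, #4 — cost 12×4 + 5×4 + 9×13 = 185
  Shipping 245, fixed 469 → total 714.
  Any other capacity-feasible assignment to {H-γ, H-δ} ships for at least 245.
Compare {H-α, H-δ}: its best feasible assignment gives total 818.
Compare {H-β, H-δ}: its best feasible assignment gives total 861.
Every other set of open sites that can feasibly serve all demand totals ≥ 818 even under its best assignment. Minimum: 714.

714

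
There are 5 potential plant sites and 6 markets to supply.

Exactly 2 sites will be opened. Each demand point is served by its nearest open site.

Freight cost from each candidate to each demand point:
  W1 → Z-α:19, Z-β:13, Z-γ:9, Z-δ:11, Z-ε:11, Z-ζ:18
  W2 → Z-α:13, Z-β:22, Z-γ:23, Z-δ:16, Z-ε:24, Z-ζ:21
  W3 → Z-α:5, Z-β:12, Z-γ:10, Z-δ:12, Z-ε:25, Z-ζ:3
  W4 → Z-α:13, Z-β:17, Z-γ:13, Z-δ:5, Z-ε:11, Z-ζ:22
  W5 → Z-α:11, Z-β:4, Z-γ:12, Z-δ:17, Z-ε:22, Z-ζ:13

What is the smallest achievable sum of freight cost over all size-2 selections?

Open {W3, W4}.
  Z-α→W3 5, Z-β→W3 12, Z-γ→W3 10, Z-δ→W4 5, Z-ε→W4 11, Z-ζ→W3 3  ⇒ total 46.
Compare {W1, W3}: total 51.
Compare {W3, W5}: total 56.
No size-2 selection does better; minimum is 46.

46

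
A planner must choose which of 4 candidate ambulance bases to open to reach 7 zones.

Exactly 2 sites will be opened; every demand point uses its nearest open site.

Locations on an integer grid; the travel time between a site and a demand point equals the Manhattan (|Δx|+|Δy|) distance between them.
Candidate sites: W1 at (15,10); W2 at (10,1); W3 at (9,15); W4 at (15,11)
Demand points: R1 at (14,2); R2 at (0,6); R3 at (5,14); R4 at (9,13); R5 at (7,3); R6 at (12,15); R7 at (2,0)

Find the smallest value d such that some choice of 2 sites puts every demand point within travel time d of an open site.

15

Open {W1, W2}.
  Farthest demand point is R2 at travel time 15 (to W2); all others are ≤ 15.
With {W2, W3} the worst case is 15.
With {W2, W4} the worst case is 15.
No size-2 selection achieves below 15.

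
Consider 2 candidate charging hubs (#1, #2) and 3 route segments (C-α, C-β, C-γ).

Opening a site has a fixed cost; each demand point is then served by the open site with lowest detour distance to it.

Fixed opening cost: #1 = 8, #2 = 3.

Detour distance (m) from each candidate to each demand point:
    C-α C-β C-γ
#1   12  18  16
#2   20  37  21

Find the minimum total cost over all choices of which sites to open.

Open {#1}: assign each demand point to its cheapest open site.
  C-α→#1 12, C-β→#1 18, C-γ→#1 16
  detour distance 46, fixed 8 → total 54.
Compare {#1, #2}: detour distance 46 + fixed 11 = 57.
Compare {#2}: detour distance 78 + fixed 3 = 81.

54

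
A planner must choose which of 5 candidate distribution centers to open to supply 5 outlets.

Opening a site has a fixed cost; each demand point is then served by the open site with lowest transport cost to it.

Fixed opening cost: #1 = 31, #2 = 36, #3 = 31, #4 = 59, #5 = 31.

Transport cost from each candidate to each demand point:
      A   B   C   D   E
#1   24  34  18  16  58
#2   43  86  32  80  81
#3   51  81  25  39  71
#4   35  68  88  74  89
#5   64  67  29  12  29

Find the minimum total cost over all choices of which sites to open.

179

Open {#1, #5}: assign each demand point to its cheapest open site.
  A→#1 24, B→#1 34, C→#1 18, D→#5 12, E→#5 29
  transport cost 117, fixed 62 → total 179.
Compare {#1}: transport cost 150 + fixed 31 = 181.
Compare {#1, #3, #5}: transport cost 117 + fixed 93 = 210.
Compare {#1, #3}: transport cost 150 + fixed 62 = 212.
All other subsets cost ≥ 181. Minimum total cost: 179.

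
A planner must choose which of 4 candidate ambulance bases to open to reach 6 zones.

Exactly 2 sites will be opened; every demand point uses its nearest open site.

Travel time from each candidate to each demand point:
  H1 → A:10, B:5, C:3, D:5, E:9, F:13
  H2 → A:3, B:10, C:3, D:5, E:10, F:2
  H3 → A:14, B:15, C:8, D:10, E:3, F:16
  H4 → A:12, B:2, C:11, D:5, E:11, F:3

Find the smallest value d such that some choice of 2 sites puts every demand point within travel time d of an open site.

9

Open {H1, H2}.
  Farthest demand point is E at travel time 9 (to H1); all others are ≤ 9.
With {H1, H4} the worst case is 10.
With {H2, H3} the worst case is 10.
No size-2 selection achieves below 9.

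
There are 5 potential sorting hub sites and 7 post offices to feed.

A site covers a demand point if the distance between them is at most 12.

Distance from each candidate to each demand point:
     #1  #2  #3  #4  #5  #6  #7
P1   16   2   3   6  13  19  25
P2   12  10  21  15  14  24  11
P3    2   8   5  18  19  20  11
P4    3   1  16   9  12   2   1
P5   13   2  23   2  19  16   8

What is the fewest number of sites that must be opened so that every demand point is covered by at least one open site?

2

Coverage sets (demand points within 12 of each site):
  P1: {#2, #3, #4}
  P2: {#1, #2, #7}
  P3: {#1, #2, #3, #7}
  P4: {#1, #2, #4, #5, #6, #7}
  P5: {#2, #4, #7}
No single site covers all 7 demand points.
But {P1, P4} covers everything, so the minimum is 2.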